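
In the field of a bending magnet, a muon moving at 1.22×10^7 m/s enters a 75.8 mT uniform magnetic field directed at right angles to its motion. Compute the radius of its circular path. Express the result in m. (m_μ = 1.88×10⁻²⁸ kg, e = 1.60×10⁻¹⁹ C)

The magnetic force provides the centripetal force: qvB = mv²/r, so r = mv/(qB).
r = (1.88×10^-28 kg)(1.22×10^7 m/s) / [(1×1.60×10^-19 C)(0.0758 T)] = 0.189 m.

r ≈ 0.189 m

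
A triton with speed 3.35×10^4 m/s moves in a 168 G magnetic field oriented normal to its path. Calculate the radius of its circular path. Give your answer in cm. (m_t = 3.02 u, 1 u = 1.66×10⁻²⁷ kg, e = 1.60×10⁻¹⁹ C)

r ≈ 6.25 cm

The magnetic force provides the centripetal force: qvB = mv²/r, so r = mv/(qB).
r = (5.01×10^-27 kg)(3.35×10^4 m/s) / [(1×1.60×10^-19 C)(0.0168 T)] = 0.0625 m.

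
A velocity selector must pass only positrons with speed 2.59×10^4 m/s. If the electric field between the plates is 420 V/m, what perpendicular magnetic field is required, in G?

B ≈ 162 G

qE = qvB ⇒ B = E/v = (420) / (2.59×10^4) = 0.0162 T.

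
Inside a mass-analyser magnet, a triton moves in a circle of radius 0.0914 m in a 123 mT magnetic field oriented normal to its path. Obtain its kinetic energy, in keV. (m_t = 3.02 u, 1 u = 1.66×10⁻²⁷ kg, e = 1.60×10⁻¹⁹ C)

K ≈ 2.02 keV

v = qBr/m = (1×1.60×10^-19)(0.123)(0.0914) / (5.01×10^-27) = 3.59×10^5 m/s.
K = ½mv² = 0.5·(5.01×10^-27)·(3.59×10^5)² = 3.23×10^-16 J = 2.02 keV.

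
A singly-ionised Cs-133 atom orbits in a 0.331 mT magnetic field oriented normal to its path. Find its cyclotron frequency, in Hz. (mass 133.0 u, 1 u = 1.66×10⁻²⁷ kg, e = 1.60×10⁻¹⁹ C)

f ≈ 38.2 Hz

f = qB/(2πm) = (1×1.60×10^-19)(3.31×10^-4) / [2π(2.21×10^-25)] = 38.2 Hz.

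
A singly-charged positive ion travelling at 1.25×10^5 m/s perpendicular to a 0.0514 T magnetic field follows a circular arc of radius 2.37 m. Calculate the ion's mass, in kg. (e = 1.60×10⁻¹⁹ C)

m ≈ 1.56×10^-25 kg

qvB = mv²/r ⇒ m = qBr/v.
m = (1×1.60×10^-19)(0.0514)(2.37) / (1.25×10^5) = 1.56×10^-25 kg.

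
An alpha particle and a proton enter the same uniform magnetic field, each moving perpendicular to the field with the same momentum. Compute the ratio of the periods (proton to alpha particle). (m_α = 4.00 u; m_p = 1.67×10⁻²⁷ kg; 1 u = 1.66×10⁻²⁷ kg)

T = 2πm/(qB) is independent of speed, so T₂/T₁ = (m₂/q₂)/(m₁/q₁).
T_{proton}/T_{alpha particle} = (1.67×10^-27/1e) / (6.64×10^-27/2e) = 0.503.

ratio ≈ 0.503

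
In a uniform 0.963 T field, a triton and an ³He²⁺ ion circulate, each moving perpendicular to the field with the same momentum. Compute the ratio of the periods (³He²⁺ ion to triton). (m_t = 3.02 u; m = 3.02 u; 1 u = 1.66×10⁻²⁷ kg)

T = 2πm/(qB) is independent of speed, so T₂/T₁ = (m₂/q₂)/(m₁/q₁).
T_{³He²⁺ ion}/T_{triton} = (5.01×10^-27/2e) / (5.01×10^-27/1e) = 0.500.

ratio ≈ 0.500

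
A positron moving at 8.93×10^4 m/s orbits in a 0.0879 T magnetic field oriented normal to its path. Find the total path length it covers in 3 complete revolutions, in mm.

r = mv/(qB) = 5.78×10^-6 m, so one revolution covers 2πr = 3.63×10^-5 m.
In 3 revolutions: L = 3·2πr = 1.09×10^-4 m.

L ≈ 0.109 mm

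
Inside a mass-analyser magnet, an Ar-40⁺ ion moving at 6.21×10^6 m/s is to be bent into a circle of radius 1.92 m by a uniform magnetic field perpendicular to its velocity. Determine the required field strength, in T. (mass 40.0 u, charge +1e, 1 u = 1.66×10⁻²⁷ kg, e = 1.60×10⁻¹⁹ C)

qvB = mv²/r gives B = mv/(qr).
B = (6.64×10^-26)(6.21×10^6) / [(1×1.60×10^-19)(1.92)] = 1.34 T.

B ≈ 1.34 T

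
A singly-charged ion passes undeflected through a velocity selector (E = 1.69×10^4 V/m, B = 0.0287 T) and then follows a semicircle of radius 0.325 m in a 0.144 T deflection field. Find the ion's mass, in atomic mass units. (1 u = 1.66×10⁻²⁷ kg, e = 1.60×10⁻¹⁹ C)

m ≈ 7.66 u

v = E/B₁ = 5.89×10^5 m/s.
From r = mv/(qB₂), m = qB₂r/v = (1×1.60×10^-19)(0.144)(0.325) / (5.89×10^5) = 1.27×10^-26 kg.
In atomic mass units: m = 1.27×10^-26 / 1.66×10^-27 = 7.66 u.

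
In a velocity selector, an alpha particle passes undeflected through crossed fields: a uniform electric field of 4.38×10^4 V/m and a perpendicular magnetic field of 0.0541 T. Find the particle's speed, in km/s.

v ≈ 810 km/s

For zero net force, qE = qvB, so v = E/B.
v = (4.38×10^4) / (0.0541) = 8.10×10^5 m/s.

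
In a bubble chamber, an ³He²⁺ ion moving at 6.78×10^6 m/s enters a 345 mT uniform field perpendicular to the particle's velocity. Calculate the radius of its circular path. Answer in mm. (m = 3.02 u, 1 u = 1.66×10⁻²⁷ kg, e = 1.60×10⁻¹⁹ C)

r ≈ 308 mm

The magnetic force provides the centripetal force: qvB = mv²/r, so r = mv/(qB).
r = (5.01×10^-27 kg)(6.78×10^6 m/s) / [(2×1.60×10^-19 C)(0.345 T)] = 0.308 m.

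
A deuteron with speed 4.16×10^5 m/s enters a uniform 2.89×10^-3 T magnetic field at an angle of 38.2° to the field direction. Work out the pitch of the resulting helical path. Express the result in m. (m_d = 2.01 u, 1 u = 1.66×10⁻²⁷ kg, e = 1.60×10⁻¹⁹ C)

The velocity component along B is v∥ = v cos38.2° = 3.27×10^5 m/s.
The cyclotron period T = 2πm/(qB) = 4.53×10^-5 s is set by m, q, B alone.
Pitch = v∥·T = (3.27×10^5)(4.53×10^-5) = 14.8 m.

pitch ≈ 14.8 m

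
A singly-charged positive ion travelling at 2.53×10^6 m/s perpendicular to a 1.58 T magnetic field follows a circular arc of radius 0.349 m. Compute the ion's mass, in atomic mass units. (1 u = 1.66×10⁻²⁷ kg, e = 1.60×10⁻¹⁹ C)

m ≈ 21.0 u

qvB = mv²/r ⇒ m = qBr/v.
m = (1×1.60×10^-19)(1.58)(0.349) / (2.53×10^6) = 3.49×10^-26 kg = 21.0 u.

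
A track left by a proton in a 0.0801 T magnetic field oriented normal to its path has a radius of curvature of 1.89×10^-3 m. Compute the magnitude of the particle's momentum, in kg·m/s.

Since qvB = mv²/r, the momentum p = mv = qBr.
p = (1×1.60×10^-19)(0.0801)(1.89×10^-3) = 2.42×10^-23 kg·m/s.

p ≈ 2.42×10^-23 kg·m/s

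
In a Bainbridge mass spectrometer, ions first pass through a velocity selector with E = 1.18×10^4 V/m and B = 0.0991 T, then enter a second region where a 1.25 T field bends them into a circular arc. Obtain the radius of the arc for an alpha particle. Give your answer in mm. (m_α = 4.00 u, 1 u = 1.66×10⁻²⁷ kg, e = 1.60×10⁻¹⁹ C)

r ≈ 1.98 mm

The selector passes v = E/B = 1.18×10^4/0.0991 = 1.19×10^5 m/s.
In the deflection region, r = mv/(qB₂) = (6.64×10^-27)(1.19×10^5) / [(2×1.60×10^-19)(1.25)] = 1.98×10^-3 m.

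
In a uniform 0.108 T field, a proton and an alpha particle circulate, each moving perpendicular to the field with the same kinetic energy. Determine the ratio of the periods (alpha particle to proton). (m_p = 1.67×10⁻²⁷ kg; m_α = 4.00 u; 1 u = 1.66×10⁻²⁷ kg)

ratio ≈ 1.99

T = 2πm/(qB) is independent of speed, so T₂/T₁ = (m₂/q₂)/(m₁/q₁).
T_{alpha particle}/T_{proton} = (6.64×10^-27/2e) / (1.67×10^-27/1e) = 1.99.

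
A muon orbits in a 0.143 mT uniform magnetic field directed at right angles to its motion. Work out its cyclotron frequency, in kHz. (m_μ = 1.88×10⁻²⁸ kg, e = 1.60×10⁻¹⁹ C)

f = qB/(2πm) = (1×1.60×10^-19)(1.43×10^-4) / [2π(1.88×10^-28)] = 1.94×10^4 Hz.

f ≈ 19.4 kHz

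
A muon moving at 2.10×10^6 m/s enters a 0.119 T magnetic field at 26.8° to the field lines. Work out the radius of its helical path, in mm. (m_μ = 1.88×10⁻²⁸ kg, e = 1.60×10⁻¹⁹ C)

Only the perpendicular component v⊥ = v sin26.8° = 9.47×10^5 m/s is bent by the field.
r = m v⊥ /(qB) = (1.88×10^-28)(9.47×10^5) / [(1×1.60×10^-19)(0.119)] = 9.35×10^-3 m.

r ≈ 9.35 mm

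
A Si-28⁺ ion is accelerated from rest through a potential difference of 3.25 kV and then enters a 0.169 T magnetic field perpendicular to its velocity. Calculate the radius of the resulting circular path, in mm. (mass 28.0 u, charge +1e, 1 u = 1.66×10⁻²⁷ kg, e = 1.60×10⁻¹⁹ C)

The kinetic energy gained is K = qV = (1×1.60×10^-19)(3250) = 5.20×10^-16 J.
v = √(2K/m) = 1.50×10^5 m/s.
r = mv/(qB) = (4.65×10^-26)(1.50×10^5) / [(1×1.60×10^-19)(0.169)] = 0.257 m.

r ≈ 257 mm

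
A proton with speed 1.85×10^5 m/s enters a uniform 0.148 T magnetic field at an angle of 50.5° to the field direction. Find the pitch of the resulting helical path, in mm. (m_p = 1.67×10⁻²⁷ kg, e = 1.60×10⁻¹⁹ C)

The velocity component along B is v∥ = v cos50.5° = 1.18×10^5 m/s.
The cyclotron period T = 2πm/(qB) = 4.43×10^-7 s is set by m, q, B alone.
Pitch = v∥·T = (1.18×10^5)(4.43×10^-7) = 0.0521 m.

pitch ≈ 52.1 mm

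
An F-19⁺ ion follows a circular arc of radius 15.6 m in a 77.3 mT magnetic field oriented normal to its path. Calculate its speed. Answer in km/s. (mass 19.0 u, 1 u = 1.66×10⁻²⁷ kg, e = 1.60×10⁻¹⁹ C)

From qvB = mv²/r, v = qBr/m.
v = (1×1.60×10^-19)(0.0773)(15.6) / (3.15×10^-26) = 6.12×10^6 m/s.

v ≈ 6120 km/s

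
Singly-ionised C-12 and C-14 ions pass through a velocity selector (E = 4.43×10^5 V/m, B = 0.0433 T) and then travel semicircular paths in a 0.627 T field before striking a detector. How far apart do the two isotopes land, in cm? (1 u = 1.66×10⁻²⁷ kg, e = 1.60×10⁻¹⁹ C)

Both emerge at v = E/B₁ = 1.02×10^7 m/s.
r = mv/(qB₂), so r₁ = 2.032 m and r₂ = 2.370 m, giving Δr = 0.339 m.
After a semicircle each ion lands a diameter 2r from the entry slit, so the separation is 2Δr = 0.677 m.

Δd ≈ 67.7 cm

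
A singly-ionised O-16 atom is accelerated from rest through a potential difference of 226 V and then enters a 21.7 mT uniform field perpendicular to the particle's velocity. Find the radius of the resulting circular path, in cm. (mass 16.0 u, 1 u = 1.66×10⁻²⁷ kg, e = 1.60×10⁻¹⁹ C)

r ≈ 39.9 cm

The kinetic energy gained is K = qV = (1×1.60×10^-19)(226) = 3.62×10^-17 J.
v = √(2K/m) = 5.22×10^4 m/s.
r = mv/(qB) = (2.66×10^-26)(5.22×10^4) / [(1×1.60×10^-19)(0.0217)] = 0.399 m.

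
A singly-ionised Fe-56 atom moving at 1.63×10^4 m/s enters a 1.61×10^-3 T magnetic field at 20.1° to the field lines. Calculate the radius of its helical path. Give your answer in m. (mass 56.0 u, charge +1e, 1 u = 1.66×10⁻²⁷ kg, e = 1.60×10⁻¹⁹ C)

Only the perpendicular component v⊥ = v sin20.1° = 5600 m/s is bent by the field.
r = m v⊥ /(qB) = (9.30×10^-26)(5600) / [(1×1.60×10^-19)(1.61×10^-3)] = 2.02 m.

r ≈ 2.02 m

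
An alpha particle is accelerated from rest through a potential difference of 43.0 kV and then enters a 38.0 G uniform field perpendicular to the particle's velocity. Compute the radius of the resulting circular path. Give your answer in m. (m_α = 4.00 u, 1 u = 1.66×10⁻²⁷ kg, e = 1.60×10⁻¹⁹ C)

r ≈ 11.1 m

The kinetic energy gained is K = qV = (2×1.60×10^-19)(4.30×10^4) = 1.38×10^-14 J.
v = √(2K/m) = 2.04×10^6 m/s.
r = mv/(qB) = (6.64×10^-27)(2.04×10^6) / [(2×1.60×10^-19)(3.80×10^-3)] = 11.1 m.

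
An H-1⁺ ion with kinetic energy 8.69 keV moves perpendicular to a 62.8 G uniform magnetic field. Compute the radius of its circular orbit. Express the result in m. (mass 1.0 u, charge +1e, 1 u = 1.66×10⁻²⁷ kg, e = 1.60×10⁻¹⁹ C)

Convert the energy: K = 8.69 keV = 1.39×10^-15 J.
v = √(2K/m) = √(2·1.39×10^-15/1.66×10^-27) = 1.29×10^6 m/s.
r = mv/(qB) = (1.66×10^-27)(1.29×10^6) / [(1×1.60×10^-19)(6.28×10^-3)] = 2.14 m.

r ≈ 2.14 m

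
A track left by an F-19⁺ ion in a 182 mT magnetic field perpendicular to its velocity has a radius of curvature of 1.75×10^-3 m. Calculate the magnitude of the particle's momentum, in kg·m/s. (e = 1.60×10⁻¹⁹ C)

p ≈ 5.10×10^-23 kg·m/s

Since qvB = mv²/r, the momentum p = mv = qBr.
p = (1×1.60×10^-19)(0.182)(1.75×10^-3) = 5.10×10^-23 kg·m/s.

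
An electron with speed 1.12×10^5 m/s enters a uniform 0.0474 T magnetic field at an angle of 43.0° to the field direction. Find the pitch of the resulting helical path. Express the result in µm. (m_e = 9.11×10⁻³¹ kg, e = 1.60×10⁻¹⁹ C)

pitch ≈ 61.8 µm

The velocity component along B is v∥ = v cos43.0° = 8.19×10^4 m/s.
The cyclotron period T = 2πm/(qB) = 7.55×10^-10 s is set by m, q, B alone.
Pitch = v∥·T = (8.19×10^4)(7.55×10^-10) = 6.18×10^-5 m.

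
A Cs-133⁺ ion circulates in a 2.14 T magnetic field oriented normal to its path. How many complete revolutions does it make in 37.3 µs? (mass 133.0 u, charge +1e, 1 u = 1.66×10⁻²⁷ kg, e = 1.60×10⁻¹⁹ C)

T = 2πm/(qB) = 2π(2.2078×10^-25) / [(1×1.60×10^-19)(2.14)] = 4.0514×10^-6 s.
N = t/T = 3.73×10^-5 / 4.0514×10^-6 ≈ 9.21, so 9 complete revolutions.

N = 9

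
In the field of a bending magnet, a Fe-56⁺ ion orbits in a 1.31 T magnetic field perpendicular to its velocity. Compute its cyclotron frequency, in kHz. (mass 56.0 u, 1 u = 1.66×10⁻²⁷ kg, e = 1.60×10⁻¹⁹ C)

f = qB/(2πm) = (1×1.60×10^-19)(1.31) / [2π(9.30×10^-26)] = 3.59×10^5 Hz.

f ≈ 359 kHz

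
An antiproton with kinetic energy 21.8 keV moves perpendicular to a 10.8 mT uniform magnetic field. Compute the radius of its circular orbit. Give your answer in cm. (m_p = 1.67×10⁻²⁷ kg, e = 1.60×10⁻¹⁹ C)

Convert the energy: K = 21.8 keV = 3.49×10^-15 J.
v = √(2K/m) = √(2·3.49×10^-15/1.67×10^-27) = 2.04×10^6 m/s.
r = mv/(qB) = (1.67×10^-27)(2.04×10^6) / [(1×1.60×10^-19)(0.0108)] = 1.98 m.

r ≈ 198 cm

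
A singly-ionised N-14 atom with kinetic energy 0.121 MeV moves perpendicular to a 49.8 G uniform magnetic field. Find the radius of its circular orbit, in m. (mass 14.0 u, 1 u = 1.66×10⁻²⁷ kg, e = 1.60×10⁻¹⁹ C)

r ≈ 37.6 m

Convert the energy: K = 0.121 MeV = 1.94×10^-14 J.
v = √(2K/m) = √(2·1.94×10^-14/2.32×10^-26) = 1.29×10^6 m/s.
r = mv/(qB) = (2.32×10^-26)(1.29×10^6) / [(1×1.60×10^-19)(4.98×10^-3)] = 37.6 m.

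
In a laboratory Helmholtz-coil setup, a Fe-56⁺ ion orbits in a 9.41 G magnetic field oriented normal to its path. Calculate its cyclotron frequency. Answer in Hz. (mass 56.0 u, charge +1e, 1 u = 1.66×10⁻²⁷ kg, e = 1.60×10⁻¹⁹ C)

f = qB/(2πm) = (1×1.60×10^-19)(9.41×10^-4) / [2π(9.30×10^-26)] = 258 Hz.

f ≈ 258 Hz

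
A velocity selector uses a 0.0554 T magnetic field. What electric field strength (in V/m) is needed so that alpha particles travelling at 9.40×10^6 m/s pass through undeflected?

qE = qvB ⇒ E = vB = (9.40×10^6)(0.0554) = 5.21×10^5 V/m.

E ≈ 5.21×10^5 V/m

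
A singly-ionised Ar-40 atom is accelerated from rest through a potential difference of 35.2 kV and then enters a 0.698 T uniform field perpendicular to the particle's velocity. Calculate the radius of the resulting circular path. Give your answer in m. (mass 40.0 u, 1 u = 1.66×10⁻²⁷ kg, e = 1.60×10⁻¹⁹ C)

The kinetic energy gained is K = qV = (1×1.60×10^-19)(3.52×10^4) = 5.63×10^-15 J.
v = √(2K/m) = 4.12×10^5 m/s.
r = mv/(qB) = (6.64×10^-26)(4.12×10^5) / [(1×1.60×10^-19)(0.698)] = 0.245 m.

r ≈ 0.245 m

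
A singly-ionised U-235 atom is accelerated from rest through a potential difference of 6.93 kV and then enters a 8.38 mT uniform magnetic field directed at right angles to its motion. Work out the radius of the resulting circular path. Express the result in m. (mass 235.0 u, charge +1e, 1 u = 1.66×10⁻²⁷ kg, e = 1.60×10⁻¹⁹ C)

The kinetic energy gained is K = qV = (1×1.60×10^-19)(6930) = 1.11×10^-15 J.
v = √(2K/m) = 7.54×10^4 m/s.
r = mv/(qB) = (3.90×10^-25)(7.54×10^4) / [(1×1.60×10^-19)(8.38×10^-3)] = 21.9 m.

r ≈ 21.9 m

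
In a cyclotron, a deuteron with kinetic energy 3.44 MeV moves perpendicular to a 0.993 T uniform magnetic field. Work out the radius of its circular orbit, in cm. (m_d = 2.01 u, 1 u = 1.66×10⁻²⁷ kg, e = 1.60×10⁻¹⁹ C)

r ≈ 38.1 cm

Convert the energy: K = 3.44 MeV = 5.50×10^-13 J.
v = √(2K/m) = √(2·5.50×10^-13/3.34×10^-27) = 1.82×10^7 m/s.
r = mv/(qB) = (3.34×10^-27)(1.82×10^7) / [(1×1.60×10^-19)(0.993)] = 0.381 m.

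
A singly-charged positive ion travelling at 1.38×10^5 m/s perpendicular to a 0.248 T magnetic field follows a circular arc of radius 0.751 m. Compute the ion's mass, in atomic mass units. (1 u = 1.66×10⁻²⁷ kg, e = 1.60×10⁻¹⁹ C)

m ≈ 130 u

qvB = mv²/r ⇒ m = qBr/v.
m = (1×1.60×10^-19)(0.248)(0.751) / (1.38×10^5) = 2.16×10^-25 kg = 130 u.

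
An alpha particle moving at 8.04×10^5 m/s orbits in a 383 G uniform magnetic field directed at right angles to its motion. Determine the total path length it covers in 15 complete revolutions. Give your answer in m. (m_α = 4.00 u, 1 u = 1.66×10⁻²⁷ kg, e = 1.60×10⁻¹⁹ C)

L ≈ 41.1 m

r = mv/(qB) = 0.436 m, so one revolution covers 2πr = 2.74 m.
In 15 revolutions: L = 15·2πr = 41.1 m.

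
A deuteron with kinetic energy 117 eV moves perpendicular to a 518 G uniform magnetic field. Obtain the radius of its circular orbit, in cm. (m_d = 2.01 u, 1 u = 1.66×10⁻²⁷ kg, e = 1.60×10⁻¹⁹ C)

r ≈ 4.26 cm

Convert the energy: K = 117 eV = 1.87×10^-17 J.
v = √(2K/m) = √(2·1.87×10^-17/3.34×10^-27) = 1.06×10^5 m/s.
r = mv/(qB) = (3.34×10^-27)(1.06×10^5) / [(1×1.60×10^-19)(0.0518)] = 0.0426 m.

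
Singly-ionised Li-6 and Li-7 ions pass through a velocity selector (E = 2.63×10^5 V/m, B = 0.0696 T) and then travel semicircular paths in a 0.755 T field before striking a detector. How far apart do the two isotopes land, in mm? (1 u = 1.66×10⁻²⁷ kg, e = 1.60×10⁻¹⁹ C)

Both emerge at v = E/B₁ = 3.78×10^6 m/s.
r = mv/(qB₂), so r₁ = 0.3116 m and r₂ = 0.3635 m, giving Δr = 0.0519 m.
After a semicircle each ion lands a diameter 2r from the entry slit, so the separation is 2Δr = 0.104 m.

Δd ≈ 104 mm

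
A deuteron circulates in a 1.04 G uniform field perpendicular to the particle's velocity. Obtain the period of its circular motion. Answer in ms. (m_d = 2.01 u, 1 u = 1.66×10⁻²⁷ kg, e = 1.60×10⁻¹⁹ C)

The cyclotron period is independent of speed: T = 2πm/(qB).
T = 2π(3.34×10^-27) / [(1×1.60×10^-19)(1.04×10^-4)] = 1.26×10^-3 s.

T ≈ 1.26 ms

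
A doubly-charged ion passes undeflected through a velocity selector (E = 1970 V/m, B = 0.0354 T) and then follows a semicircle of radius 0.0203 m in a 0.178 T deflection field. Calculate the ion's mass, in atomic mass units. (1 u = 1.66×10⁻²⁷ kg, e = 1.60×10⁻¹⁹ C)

v = E/B₁ = 5.56×10^4 m/s.
From r = mv/(qB₂), m = qB₂r/v = (2×1.60×10^-19)(0.178)(0.0203) / (5.56×10^4) = 2.08×10^-26 kg.
In atomic mass units: m = 2.08×10^-26 / 1.66×10^-27 = 12.5 u.

m ≈ 12.5 u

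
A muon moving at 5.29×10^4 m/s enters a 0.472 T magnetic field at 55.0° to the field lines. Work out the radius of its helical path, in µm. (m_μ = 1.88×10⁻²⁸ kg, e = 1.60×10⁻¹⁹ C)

Only the perpendicular component v⊥ = v sin55.0° = 4.33×10^4 m/s is bent by the field.
r = m v⊥ /(qB) = (1.88×10^-28)(4.33×10^4) / [(1×1.60×10^-19)(0.472)] = 1.08×10^-4 m.

r ≈ 108 µm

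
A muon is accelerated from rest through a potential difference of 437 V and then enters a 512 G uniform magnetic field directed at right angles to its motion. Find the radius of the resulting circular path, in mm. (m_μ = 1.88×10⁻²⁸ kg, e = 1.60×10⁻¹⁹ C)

r ≈ 19.8 mm

The kinetic energy gained is K = qV = (1×1.60×10^-19)(437) = 6.99×10^-17 J.
v = √(2K/m) = 8.62×10^5 m/s.
r = mv/(qB) = (1.88×10^-28)(8.62×10^5) / [(1×1.60×10^-19)(0.0512)] = 0.0198 m.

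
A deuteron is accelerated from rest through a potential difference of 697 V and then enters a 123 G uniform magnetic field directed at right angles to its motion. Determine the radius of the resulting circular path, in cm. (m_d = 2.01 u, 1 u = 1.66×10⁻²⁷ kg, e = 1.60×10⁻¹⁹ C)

The kinetic energy gained is K = qV = (1×1.60×10^-19)(697) = 1.12×10^-16 J.
v = √(2K/m) = 2.59×10^5 m/s.
r = mv/(qB) = (3.34×10^-27)(2.59×10^5) / [(1×1.60×10^-19)(0.0123)] = 0.438 m.

r ≈ 43.8 cm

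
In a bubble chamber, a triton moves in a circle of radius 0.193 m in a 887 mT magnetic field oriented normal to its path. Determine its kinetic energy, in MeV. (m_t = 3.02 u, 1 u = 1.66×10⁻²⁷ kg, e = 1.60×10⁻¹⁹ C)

v = qBr/m = (1×1.60×10^-19)(0.887)(0.193) / (5.01×10^-27) = 5.46×10^6 m/s.
K = ½mv² = 0.5·(5.01×10^-27)·(5.46×10^6)² = 7.48×10^-14 J = 0.468 MeV.

K ≈ 0.468 MeV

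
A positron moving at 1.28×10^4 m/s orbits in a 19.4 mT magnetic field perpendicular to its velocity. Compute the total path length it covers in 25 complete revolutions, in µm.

r = mv/(qB) = 3.76×10^-6 m, so one revolution covers 2πr = 2.36×10^-5 m.
In 25 revolutions: L = 25·2πr = 5.90×10^-4 m.

L ≈ 590 µm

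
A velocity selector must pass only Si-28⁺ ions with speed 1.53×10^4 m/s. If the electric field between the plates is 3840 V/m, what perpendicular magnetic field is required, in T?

qE = qvB ⇒ B = E/v = (3840) / (1.53×10^4) = 0.251 T.

B ≈ 0.251 T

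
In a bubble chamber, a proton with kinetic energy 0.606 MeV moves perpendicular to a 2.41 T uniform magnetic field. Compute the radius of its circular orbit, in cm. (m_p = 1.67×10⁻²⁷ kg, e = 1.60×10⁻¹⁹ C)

Convert the energy: K = 0.606 MeV = 9.70×10^-14 J.
v = √(2K/m) = √(2·9.70×10^-14/1.67×10^-27) = 1.08×10^7 m/s.
r = mv/(qB) = (1.67×10^-27)(1.08×10^7) / [(1×1.60×10^-19)(2.41)] = 0.0467 m.

r ≈ 4.67 cm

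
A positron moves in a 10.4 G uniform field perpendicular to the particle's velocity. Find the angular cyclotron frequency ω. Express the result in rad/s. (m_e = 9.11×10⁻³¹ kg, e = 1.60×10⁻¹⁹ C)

ω ≈ 1.83×10^8 rad/s

ω = qB/m = (1×1.60×10^-19)(1.04×10^-3) / (9.11×10^-31) = 1.83×10^8 rad/s.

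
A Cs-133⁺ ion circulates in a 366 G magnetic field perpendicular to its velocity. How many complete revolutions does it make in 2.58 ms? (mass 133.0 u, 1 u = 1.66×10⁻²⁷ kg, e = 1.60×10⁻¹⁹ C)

N = 10

T = 2πm/(qB) = 2π(2.2078×10^-25) / [(1×1.60×10^-19)(0.0366)] = 2.3689×10^-4 s.
N = t/T = 2.58×10^-3 / 2.3689×10^-4 ≈ 10.89, so 10 complete revolutions.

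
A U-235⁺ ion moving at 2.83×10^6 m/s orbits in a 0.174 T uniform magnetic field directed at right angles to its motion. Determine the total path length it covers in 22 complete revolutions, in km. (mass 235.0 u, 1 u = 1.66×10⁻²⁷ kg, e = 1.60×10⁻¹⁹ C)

r = mv/(qB) = 39.7 m, so one revolution covers 2πr = 249 m.
In 22 revolutions: L = 22·2πr = 5480 m.

L ≈ 5.48 km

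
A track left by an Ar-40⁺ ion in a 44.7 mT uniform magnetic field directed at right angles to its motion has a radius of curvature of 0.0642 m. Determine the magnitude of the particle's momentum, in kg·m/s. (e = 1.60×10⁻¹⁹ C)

p ≈ 4.59×10^-22 kg·m/s

Since qvB = mv²/r, the momentum p = mv = qBr.
p = (1×1.60×10^-19)(0.0447)(0.0642) = 4.59×10^-22 kg·m/s.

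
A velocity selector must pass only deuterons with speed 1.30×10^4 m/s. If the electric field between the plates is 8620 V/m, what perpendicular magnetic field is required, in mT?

qE = qvB ⇒ B = E/v = (8620) / (1.30×10^4) = 0.663 T.

B ≈ 663 mT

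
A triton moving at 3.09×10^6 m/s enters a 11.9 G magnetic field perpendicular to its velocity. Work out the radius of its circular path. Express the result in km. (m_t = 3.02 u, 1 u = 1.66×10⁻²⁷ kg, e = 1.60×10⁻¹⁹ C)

The magnetic force provides the centripetal force: qvB = mv²/r, so r = mv/(qB).
r = (5.01×10^-27 kg)(3.09×10^6 m/s) / [(1×1.60×10^-19 C)(1.19×10^-3 T)] = 81.4 m.

r ≈ 0.0814 km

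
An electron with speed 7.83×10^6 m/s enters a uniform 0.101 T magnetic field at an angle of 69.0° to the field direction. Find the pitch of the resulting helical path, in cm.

The velocity component along B is v∥ = v cos69.0° = 2.81×10^6 m/s.
The cyclotron period T = 2πm/(qB) = 3.54×10^-10 s is set by m, q, B alone.
Pitch = v∥·T = (2.81×10^6)(3.54×10^-10) = 9.94×10^-4 m.

pitch ≈ 0.0994 cm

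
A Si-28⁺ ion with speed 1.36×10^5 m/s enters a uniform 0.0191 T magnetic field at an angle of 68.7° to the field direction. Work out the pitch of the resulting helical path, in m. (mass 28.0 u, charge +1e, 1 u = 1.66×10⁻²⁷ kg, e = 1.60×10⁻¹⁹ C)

The velocity component along B is v∥ = v cos68.7° = 4.94×10^4 m/s.
The cyclotron period T = 2πm/(qB) = 9.56×10^-5 s is set by m, q, B alone.
Pitch = v∥·T = (4.94×10^4)(9.56×10^-5) = 4.72 m.

pitch ≈ 4.72 m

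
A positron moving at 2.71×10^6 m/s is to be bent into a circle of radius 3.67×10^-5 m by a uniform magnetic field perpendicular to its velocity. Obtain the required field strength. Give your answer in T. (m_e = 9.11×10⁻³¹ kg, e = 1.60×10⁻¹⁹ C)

qvB = mv²/r gives B = mv/(qr).
B = (9.11×10^-31)(2.71×10^6) / [(1×1.60×10^-19)(3.67×10^-5)] = 0.420 T.

B ≈ 0.420 T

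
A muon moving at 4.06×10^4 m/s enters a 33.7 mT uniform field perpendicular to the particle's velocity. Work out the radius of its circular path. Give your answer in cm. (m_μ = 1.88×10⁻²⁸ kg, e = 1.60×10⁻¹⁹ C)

The magnetic force provides the centripetal force: qvB = mv²/r, so r = mv/(qB).
r = (1.88×10^-28 kg)(4.06×10^4 m/s) / [(1×1.60×10^-19 C)(0.0337 T)] = 1.42×10^-3 m.

r ≈ 0.142 cm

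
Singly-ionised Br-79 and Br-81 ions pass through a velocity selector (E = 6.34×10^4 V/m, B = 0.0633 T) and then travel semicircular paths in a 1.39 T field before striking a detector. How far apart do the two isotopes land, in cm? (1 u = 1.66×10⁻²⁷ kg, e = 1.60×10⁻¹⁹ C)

Δd ≈ 2.99 cm

Both emerge at v = E/B₁ = 1.00×10^6 m/s.
r = mv/(qB₂), so r₁ = 0.5906 m and r₂ = 0.6055 m, giving Δr = 0.0150 m.
After a semicircle each ion lands a diameter 2r from the entry slit, so the separation is 2Δr = 0.0299 m.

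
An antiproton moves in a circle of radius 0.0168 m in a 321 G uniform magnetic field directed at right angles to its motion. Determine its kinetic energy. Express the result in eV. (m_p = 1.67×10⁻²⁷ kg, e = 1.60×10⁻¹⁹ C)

K ≈ 13.9 eV

v = qBr/m = (1×1.60×10^-19)(0.0321)(0.0168) / (1.67×10^-27) = 5.17×10^4 m/s.
K = ½mv² = 0.5·(1.67×10^-27)·(5.17×10^4)² = 2.23×10^-18 J = 13.9 eV.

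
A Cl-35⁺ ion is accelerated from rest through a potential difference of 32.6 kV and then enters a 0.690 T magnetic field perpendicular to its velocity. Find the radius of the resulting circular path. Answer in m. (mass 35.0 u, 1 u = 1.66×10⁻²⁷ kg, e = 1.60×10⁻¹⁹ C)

r ≈ 0.223 m

The kinetic energy gained is K = qV = (1×1.60×10^-19)(3.26×10^4) = 5.22×10^-15 J.
v = √(2K/m) = 4.24×10^5 m/s.
r = mv/(qB) = (5.81×10^-26)(4.24×10^5) / [(1×1.60×10^-19)(0.690)] = 0.223 m.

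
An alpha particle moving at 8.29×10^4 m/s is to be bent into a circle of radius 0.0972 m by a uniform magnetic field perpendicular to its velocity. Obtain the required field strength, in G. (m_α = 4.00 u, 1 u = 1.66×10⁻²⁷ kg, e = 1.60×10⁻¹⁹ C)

qvB = mv²/r gives B = mv/(qr).
B = (6.64×10^-27)(8.29×10^4) / [(2×1.60×10^-19)(0.0972)] = 0.0177 T.

B ≈ 177 G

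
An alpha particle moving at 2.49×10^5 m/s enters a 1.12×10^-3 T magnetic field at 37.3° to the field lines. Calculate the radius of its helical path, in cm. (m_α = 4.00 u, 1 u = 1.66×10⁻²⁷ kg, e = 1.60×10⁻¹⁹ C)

Only the perpendicular component v⊥ = v sin37.3° = 1.51×10^5 m/s is bent by the field.
r = m v⊥ /(qB) = (6.64×10^-27)(1.51×10^5) / [(2×1.60×10^-19)(1.12×10^-3)] = 2.80 m.

r ≈ 280 cm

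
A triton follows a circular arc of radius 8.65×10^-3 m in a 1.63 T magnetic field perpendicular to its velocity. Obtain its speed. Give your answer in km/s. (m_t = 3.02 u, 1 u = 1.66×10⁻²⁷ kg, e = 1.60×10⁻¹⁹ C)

v ≈ 450 km/s

From qvB = mv²/r, v = qBr/m.
v = (1×1.60×10^-19)(1.63)(8.65×10^-3) / (5.01×10^-27) = 4.50×10^5 m/s.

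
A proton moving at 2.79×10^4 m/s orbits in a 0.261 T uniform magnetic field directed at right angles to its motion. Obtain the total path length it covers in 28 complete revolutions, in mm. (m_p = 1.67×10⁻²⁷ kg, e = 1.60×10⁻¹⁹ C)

r = mv/(qB) = 1.12×10^-3 m, so one revolution covers 2πr = 7.01×10^-3 m.
In 28 revolutions: L = 28·2πr = 0.196 m.

L ≈ 196 mm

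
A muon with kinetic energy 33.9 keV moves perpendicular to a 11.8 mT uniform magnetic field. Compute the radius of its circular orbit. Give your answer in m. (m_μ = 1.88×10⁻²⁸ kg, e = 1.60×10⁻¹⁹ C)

r ≈ 0.756 m

Convert the energy: K = 33.9 keV = 5.42×10^-15 J.
v = √(2K/m) = √(2·5.42×10^-15/1.88×10^-28) = 7.60×10^6 m/s.
r = mv/(qB) = (1.88×10^-28)(7.60×10^6) / [(1×1.60×10^-19)(0.0118)] = 0.756 m.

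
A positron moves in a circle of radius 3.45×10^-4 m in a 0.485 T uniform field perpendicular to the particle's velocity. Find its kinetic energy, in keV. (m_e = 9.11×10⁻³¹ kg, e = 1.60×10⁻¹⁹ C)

v = qBr/m = (1×1.60×10^-19)(0.485)(3.45×10^-4) / (9.11×10^-31) = 2.94×10^7 m/s.
K = ½mv² = 0.5·(9.11×10^-31)·(2.94×10^7)² = 3.93×10^-16 J = 2.46 keV.

K ≈ 2.46 keV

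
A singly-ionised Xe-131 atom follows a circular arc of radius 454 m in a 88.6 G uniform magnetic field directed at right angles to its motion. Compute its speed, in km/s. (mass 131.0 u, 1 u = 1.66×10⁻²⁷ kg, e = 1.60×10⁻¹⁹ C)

v ≈ 2960 km/s

From qvB = mv²/r, v = qBr/m.
v = (1×1.60×10^-19)(8.86×10^-3)(454) / (2.17×10^-25) = 2.96×10^6 m/s.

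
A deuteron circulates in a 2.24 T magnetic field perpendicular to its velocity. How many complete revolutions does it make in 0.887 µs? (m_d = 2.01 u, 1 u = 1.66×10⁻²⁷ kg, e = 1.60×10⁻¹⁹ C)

T = 2πm/(qB) = 2π(3.3366×10^-27) / [(1×1.60×10^-19)(2.24)] = 5.8495×10^-8 s.
N = t/T = 8.87×10^-7 / 5.8495×10^-8 ≈ 15.16, so 15 complete revolutions.

N = 15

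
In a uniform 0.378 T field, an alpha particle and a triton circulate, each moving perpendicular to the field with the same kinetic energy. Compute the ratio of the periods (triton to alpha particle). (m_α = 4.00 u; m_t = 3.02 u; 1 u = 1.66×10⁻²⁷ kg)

T = 2πm/(qB) is independent of speed, so T₂/T₁ = (m₂/q₂)/(m₁/q₁).
T_{triton}/T_{alpha particle} = (5.01×10^-27/1e) / (6.64×10^-27/2e) = 1.51.

ratio ≈ 1.51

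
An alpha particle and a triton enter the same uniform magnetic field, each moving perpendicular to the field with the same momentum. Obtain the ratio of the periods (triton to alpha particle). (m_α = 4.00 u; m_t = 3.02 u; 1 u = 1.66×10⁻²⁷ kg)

T = 2πm/(qB) is independent of speed, so T₂/T₁ = (m₂/q₂)/(m₁/q₁).
T_{triton}/T_{alpha particle} = (5.01×10^-27/1e) / (6.64×10^-27/2e) = 1.51.

ratio ≈ 1.51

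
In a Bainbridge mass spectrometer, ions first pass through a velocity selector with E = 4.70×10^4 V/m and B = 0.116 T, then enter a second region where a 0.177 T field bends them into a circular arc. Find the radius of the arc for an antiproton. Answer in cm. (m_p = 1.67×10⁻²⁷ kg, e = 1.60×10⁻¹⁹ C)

r ≈ 2.39 cm

The selector passes v = E/B = 4.70×10^4/0.116 = 4.05×10^5 m/s.
In the deflection region, r = mv/(qB₂) = (1.67×10^-27)(4.05×10^5) / [(1×1.60×10^-19)(0.177)] = 0.0239 m.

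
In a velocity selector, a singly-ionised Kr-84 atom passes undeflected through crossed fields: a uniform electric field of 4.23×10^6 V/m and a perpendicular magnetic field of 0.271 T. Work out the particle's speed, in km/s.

v ≈ 15600 km/s

For zero net force, qE = qvB, so v = E/B.
v = (4.23×10^6) / (0.271) = 1.56×10^7 m/s.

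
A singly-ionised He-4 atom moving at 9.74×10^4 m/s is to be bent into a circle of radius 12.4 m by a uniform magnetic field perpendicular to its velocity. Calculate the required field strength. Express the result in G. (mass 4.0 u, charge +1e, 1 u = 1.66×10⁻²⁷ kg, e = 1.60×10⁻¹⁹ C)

B ≈ 3.26 G

qvB = mv²/r gives B = mv/(qr).
B = (6.64×10^-27)(9.74×10^4) / [(1×1.60×10^-19)(12.4)] = 3.26×10^-4 T.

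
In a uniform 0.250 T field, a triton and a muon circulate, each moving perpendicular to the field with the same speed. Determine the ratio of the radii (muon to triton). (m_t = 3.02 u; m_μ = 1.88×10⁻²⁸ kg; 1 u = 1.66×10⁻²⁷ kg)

ratio ≈ 0.0375

r = mv/(qB) ⇒ at equal v, r ∝ m/q.
r_{muon}/r_{triton} = 0.0375.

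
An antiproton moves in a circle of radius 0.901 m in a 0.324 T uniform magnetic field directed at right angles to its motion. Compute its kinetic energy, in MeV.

K ≈ 4.08 MeV

v = qBr/m = (1×1.60×10^-19)(0.324)(0.901) / (1.67×10^-27) = 2.80×10^7 m/s.
K = ½mv² = 0.5·(1.67×10^-27)·(2.80×10^7)² = 6.53×10^-13 J = 4.08 MeV.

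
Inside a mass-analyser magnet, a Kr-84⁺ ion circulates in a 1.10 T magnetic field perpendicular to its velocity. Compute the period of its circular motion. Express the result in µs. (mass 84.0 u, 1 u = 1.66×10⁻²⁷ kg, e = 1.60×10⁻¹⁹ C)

The cyclotron period is independent of speed: T = 2πm/(qB).
T = 2π(1.39×10^-25) / [(1×1.60×10^-19)(1.10)] = 4.98×10^-6 s.

T ≈ 4.98 µs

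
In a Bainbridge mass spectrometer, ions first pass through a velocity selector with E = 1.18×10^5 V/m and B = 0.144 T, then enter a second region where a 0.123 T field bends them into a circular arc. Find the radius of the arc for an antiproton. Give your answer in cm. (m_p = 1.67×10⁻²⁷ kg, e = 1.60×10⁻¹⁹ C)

r ≈ 6.95 cm

The selector passes v = E/B = 1.18×10^5/0.144 = 8.19×10^5 m/s.
In the deflection region, r = mv/(qB₂) = (1.67×10^-27)(8.19×10^5) / [(1×1.60×10^-19)(0.123)] = 0.0695 m.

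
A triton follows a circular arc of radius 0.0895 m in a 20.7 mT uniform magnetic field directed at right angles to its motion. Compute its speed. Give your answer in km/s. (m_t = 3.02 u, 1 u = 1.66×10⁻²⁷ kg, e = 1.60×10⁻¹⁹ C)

v ≈ 59.1 km/s

From qvB = mv²/r, v = qBr/m.
v = (1×1.60×10^-19)(0.0207)(0.0895) / (5.01×10^-27) = 5.91×10^4 m/s.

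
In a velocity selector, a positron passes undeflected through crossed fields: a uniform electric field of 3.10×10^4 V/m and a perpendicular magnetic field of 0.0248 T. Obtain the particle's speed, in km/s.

v ≈ 1250 km/s

For zero net force, qE = qvB, so v = E/B.
v = (3.10×10^4) / (0.0248) = 1.25×10^6 m/s.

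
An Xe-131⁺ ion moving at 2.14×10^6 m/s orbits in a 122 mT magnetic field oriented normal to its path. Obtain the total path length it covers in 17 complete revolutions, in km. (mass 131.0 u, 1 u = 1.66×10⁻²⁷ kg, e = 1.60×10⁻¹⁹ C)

L ≈ 2.55 km

r = mv/(qB) = 23.8 m, so one revolution covers 2πr = 150 m.
In 17 revolutions: L = 17·2πr = 2550 m.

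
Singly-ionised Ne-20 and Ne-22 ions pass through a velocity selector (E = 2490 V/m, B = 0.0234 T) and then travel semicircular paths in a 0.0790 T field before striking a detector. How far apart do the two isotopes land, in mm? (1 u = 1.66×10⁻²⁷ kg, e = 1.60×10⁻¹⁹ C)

Δd ≈ 55.9 mm

Both emerge at v = E/B₁ = 1.06×10^5 m/s.
r = mv/(qB₂), so r₁ = 0.2795 m and r₂ = 0.3074 m, giving Δr = 0.0279 m.
After a semicircle each ion lands a diameter 2r from the entry slit, so the separation is 2Δr = 0.0559 m.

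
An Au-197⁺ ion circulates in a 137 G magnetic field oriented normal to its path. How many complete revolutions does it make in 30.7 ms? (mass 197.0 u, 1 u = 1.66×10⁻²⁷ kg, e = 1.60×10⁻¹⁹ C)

T = 2πm/(qB) = 2π(3.2702×10^-25) / [(1×1.60×10^-19)(0.0137)] = 9.3738×10^-4 s.
N = t/T = 0.0307 / 9.3738×10^-4 ≈ 32.75, so 32 complete revolutions.

N = 32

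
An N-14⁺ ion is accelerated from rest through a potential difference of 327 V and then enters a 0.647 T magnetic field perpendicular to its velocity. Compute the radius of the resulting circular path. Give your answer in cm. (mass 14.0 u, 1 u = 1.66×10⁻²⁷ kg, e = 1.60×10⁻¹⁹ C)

r ≈ 1.51 cm

The kinetic energy gained is K = qV = (1×1.60×10^-19)(327) = 5.23×10^-17 J.
v = √(2K/m) = 6.71×10^4 m/s.
r = mv/(qB) = (2.32×10^-26)(6.71×10^4) / [(1×1.60×10^-19)(0.647)] = 0.0151 m.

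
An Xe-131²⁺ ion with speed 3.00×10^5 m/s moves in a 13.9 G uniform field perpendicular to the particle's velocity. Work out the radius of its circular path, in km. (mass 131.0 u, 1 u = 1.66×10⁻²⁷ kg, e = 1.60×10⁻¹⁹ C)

r ≈ 0.147 km

The magnetic force provides the centripetal force: qvB = mv²/r, so r = mv/(qB).
r = (2.17×10^-25 kg)(3.00×10^5 m/s) / [(2×1.60×10^-19 C)(1.39×10^-3 T)] = 147 m.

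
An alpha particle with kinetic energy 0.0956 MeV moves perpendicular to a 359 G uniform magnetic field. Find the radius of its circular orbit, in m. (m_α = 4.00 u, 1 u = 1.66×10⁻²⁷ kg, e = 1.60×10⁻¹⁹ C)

Convert the energy: K = 0.0956 MeV = 1.53×10^-14 J.
v = √(2K/m) = √(2·1.53×10^-14/6.64×10^-27) = 2.15×10^6 m/s.
r = mv/(qB) = (6.64×10^-27)(2.15×10^6) / [(2×1.60×10^-19)(0.0359)] = 1.24 m.

r ≈ 1.24 m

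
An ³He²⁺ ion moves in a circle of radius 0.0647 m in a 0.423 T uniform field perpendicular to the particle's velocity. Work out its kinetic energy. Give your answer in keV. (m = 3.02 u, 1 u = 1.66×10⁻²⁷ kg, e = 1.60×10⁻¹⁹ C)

K ≈ 47.8 keV

v = qBr/m = (2×1.60×10^-19)(0.423)(0.0647) / (5.01×10^-27) = 1.75×10^6 m/s.
K = ½mv² = 0.5·(5.01×10^-27)·(1.75×10^6)² = 7.65×10^-15 J = 47.8 keV.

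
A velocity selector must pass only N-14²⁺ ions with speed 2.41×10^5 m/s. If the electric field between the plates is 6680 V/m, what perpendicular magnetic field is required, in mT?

qE = qvB ⇒ B = E/v = (6680) / (2.41×10^5) = 0.0277 T.

B ≈ 27.7 mT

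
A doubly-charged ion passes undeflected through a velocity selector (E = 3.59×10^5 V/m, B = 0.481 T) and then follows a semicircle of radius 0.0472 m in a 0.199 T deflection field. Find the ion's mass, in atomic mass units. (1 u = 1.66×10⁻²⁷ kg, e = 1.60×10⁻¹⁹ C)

m ≈ 2.43 u

v = E/B₁ = 7.46×10^5 m/s.
From r = mv/(qB₂), m = qB₂r/v = (2×1.60×10^-19)(0.199)(0.0472) / (7.46×10^5) = 4.03×10^-27 kg.
In atomic mass units: m = 4.03×10^-27 / 1.66×10^-27 = 2.43 u.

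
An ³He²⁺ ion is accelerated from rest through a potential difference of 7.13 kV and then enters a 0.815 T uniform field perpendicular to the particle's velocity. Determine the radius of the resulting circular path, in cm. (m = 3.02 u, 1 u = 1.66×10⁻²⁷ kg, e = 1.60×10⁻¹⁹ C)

r ≈ 1.83 cm

The kinetic energy gained is K = qV = (2×1.60×10^-19)(7130) = 2.28×10^-15 J.
v = √(2K/m) = 9.54×10^5 m/s.
r = mv/(qB) = (5.01×10^-27)(9.54×10^5) / [(2×1.60×10^-19)(0.815)] = 0.0183 m.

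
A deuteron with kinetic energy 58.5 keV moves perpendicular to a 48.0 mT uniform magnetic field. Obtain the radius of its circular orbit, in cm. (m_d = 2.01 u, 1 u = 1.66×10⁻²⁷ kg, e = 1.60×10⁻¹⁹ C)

r ≈ 103 cm

Convert the energy: K = 58.5 keV = 9.36×10^-15 J.
v = √(2K/m) = √(2·9.36×10^-15/3.34×10^-27) = 2.37×10^6 m/s.
r = mv/(qB) = (3.34×10^-27)(2.37×10^6) / [(1×1.60×10^-19)(0.0480)] = 1.03 m.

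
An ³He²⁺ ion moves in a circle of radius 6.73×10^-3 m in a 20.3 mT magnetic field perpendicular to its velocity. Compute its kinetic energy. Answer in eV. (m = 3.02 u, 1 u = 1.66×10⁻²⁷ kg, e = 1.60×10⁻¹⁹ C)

v = qBr/m = (2×1.60×10^-19)(0.0203)(6.73×10^-3) / (5.01×10^-27) = 8720 m/s.
K = ½mv² = 0.5·(5.01×10^-27)·(8720)² = 1.91×10^-19 J = 1.19 eV.

K ≈ 1.19 eV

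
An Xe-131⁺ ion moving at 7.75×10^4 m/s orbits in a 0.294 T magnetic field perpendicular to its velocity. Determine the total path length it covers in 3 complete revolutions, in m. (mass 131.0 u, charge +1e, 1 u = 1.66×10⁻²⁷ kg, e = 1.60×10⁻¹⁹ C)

L ≈ 6.75 m

r = mv/(qB) = 0.358 m, so one revolution covers 2πr = 2.25 m.
In 3 revolutions: L = 3·2πr = 6.75 m.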